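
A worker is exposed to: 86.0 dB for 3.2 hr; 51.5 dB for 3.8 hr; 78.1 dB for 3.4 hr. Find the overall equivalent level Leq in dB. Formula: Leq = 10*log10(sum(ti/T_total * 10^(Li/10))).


T_total = 3.2 + 3.8 + 3.4 = 10.4 hr
(3.2/10.4) * 10^(86.0/10) = 1.22495e+08
(3.8/10.4) * 10^(51.5/10) = 51611.9
(3.4/10.4) * 10^(78.1/10) = 2.11079e+07
Sum = 1.22495e+08 + 51611.9 + 2.11079e+07 = 1.43655e+08
Leq = 10*log10(1.43655e+08) = 81.573 dB


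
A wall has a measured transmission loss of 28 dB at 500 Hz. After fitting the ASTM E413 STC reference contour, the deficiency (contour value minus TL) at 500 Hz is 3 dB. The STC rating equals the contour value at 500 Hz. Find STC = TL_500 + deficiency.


By ASTM E413, STC = value of the fitted reference contour at 500 Hz.
Contour value at 500 Hz = TL_500 + deficiency = 28 + 3 = 31
STC = 31


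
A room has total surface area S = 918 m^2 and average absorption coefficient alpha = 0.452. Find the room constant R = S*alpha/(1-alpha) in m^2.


R = 918 * 0.452 / (1 - 0.452) = 757.18 m^2


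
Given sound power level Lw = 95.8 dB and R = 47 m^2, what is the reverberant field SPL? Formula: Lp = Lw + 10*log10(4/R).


4/R = 4/47 = 0.0851064
Lp = 95.8 + 10*log10(0.0851064) = 85.1 dB


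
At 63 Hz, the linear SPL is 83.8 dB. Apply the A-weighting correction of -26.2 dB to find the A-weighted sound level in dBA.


A-weighting table: 63 Hz -> -26.2 dB correction
SPL_A = SPL + correction = 83.8 + (-26.2) = 57.6 dBA


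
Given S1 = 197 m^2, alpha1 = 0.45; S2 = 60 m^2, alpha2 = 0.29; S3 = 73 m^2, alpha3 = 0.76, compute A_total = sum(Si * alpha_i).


197 * 0.45 = 88.65
60 * 0.29 = 17.4
73 * 0.76 = 55.48
A_total = 88.65 + 17.4 + 55.48 = 161.53 m^2


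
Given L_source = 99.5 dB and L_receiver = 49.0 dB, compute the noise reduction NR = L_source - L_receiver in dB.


NR = L_source - L_receiver (difference between source and receiving room levels)
NR = 99.5 - 49.0 = 50.5 dB


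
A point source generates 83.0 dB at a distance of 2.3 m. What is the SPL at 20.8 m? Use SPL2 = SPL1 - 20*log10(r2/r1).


r2/r1 = 20.8/2.3 = 9.04348
Correction = 20*log10(9.04348) = 19.1267 dB
SPL2 = 83.0 - 19.1267 = 63.873 dB


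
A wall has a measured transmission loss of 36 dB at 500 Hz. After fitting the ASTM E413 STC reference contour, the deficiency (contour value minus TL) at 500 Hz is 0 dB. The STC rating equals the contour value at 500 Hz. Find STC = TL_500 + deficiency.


By ASTM E413, STC = value of the fitted reference contour at 500 Hz.
Contour value at 500 Hz = TL_500 + deficiency = 36 + 0 = 36
STC = 36


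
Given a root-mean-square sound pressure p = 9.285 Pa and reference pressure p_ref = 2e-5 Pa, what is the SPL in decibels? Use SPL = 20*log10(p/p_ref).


p / p_ref = 9.285 / 2e-5 = 464250
SPL = 20 * log10(464250) = 113.34 dB


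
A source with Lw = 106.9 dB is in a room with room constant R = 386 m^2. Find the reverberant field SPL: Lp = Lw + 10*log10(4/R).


4/R = 4/386 = 0.0103627
Lp = 106.9 + 10*log10(0.0103627) = 87.055 dB


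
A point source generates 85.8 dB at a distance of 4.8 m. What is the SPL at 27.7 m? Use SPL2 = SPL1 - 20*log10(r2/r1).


r2/r1 = 27.7/4.8 = 5.77083
Correction = 20*log10(5.77083) = 15.2248 dB
SPL2 = 85.8 - 15.2248 = 70.575 dB


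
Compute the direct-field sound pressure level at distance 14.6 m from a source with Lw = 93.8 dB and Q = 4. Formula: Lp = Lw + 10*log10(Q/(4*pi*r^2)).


4*pi*r^2 = 4*pi*14.6^2 = 2678.65 m^2
Q / (4*pi*r^2) = 4 / 2678.65 = 0.00149329
Lp = 93.8 + 10*log10(0.00149329) = 65.541 dB


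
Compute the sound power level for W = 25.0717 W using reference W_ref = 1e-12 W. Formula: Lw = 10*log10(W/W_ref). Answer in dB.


W / W_ref = 25.0717 / 1e-12 = 2.50717e+13
Lw = 10 * log10(2.50717e+13) = 133.99 dB


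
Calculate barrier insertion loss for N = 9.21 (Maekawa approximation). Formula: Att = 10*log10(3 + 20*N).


3 + 20*N = 3 + 20*9.21 = 187.2
Att = 10*log10(187.2) = 22.723 dB


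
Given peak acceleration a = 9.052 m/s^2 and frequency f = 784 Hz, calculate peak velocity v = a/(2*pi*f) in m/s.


omega = 2*pi*f = 2*pi*784 = 4926.02 rad/s
v = a / omega = 9.052 / 4926.02 = 0.0018376 m/s


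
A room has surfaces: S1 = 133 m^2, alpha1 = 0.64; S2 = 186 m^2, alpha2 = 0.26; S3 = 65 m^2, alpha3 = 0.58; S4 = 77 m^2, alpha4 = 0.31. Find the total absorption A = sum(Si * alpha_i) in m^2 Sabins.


133 * 0.64 = 85.12
186 * 0.26 = 48.36
65 * 0.58 = 37.7
77 * 0.31 = 23.87
A_total = 85.12 + 48.36 + 37.7 + 23.87 = 195.05 m^2


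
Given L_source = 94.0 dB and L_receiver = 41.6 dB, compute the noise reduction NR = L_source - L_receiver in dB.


NR = L_source - L_receiver (difference between source and receiving room levels)
NR = 94.0 - 41.6 = 52.4 dB


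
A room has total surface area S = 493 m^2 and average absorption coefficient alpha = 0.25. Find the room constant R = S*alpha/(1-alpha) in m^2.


R = 493 * 0.25 / (1 - 0.25) = 164.33 m^2


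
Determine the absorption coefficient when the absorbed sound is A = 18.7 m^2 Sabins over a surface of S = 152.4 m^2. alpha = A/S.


Absorption coefficient = absorbed power / incident power
alpha = A / S = 18.7 / 152.4 = 0.1227


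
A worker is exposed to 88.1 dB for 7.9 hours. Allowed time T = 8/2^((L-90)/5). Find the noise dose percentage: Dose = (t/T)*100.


T_allowed = 8 / 2^((88.1 - 90)/5) = 10.4107 hr
Dose = 7.9 / 10.4107 * 100 = 75.883 %


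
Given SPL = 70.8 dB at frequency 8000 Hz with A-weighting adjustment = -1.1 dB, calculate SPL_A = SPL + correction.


A-weighting table: 8000 Hz -> -1.1 dB correction
SPL_A = SPL + correction = 70.8 + (-1.1) = 69.7 dBA


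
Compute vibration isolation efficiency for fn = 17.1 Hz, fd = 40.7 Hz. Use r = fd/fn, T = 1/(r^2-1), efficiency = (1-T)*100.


r = 40.7 / 17.1 = 2.38012
r^2 - 1 = 2.38012^2 - 1 = 4.66497
T = 1/4.66497 = 0.214364
Efficiency = (1 - 0.214364)*100 = 78.564 %


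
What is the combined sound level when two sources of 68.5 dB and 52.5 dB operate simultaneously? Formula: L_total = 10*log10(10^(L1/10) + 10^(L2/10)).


10^(68.5/10) = 7.07946e+06
10^(52.5/10) = 177828
Sum = 7.07946e+06 + 177828 = 7.25729e+06
L_total = 10*log10(7.25729e+06) = 68.608 dB


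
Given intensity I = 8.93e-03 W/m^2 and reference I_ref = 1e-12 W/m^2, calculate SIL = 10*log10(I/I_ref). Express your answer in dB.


I / I_ref = 8.93e-03 / 1e-12 = 8.93e+09
SIL = 10 * log10(8.93e+09) = 99.509 dB


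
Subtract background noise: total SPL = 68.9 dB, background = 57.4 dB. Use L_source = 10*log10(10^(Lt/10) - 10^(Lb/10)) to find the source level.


10^(68.9/10) = 7.76247e+06
10^(57.4/10) = 549541
Difference = 7.76247e+06 - 549541 = 7.21293e+06
L_source = 10*log10(7.21293e+06) = 68.581 dB


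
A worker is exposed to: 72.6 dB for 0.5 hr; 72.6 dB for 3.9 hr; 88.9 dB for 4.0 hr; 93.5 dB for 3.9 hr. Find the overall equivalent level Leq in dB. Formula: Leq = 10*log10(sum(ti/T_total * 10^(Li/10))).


T_total = 0.5 + 3.9 + 4.0 + 3.9 = 12.3 hr
(0.5/12.3) * 10^(72.6/10) = 739716
(3.9/12.3) * 10^(72.6/10) = 5.76978e+06
(4.0/12.3) * 10^(88.9/10) = 2.52438e+08
(3.9/12.3) * 10^(93.5/10) = 7.09838e+08
Sum = 739716 + 5.76978e+06 + 2.52438e+08 + 7.09838e+08 = 9.68785e+08
Leq = 10*log10(9.68785e+08) = 89.862 dB


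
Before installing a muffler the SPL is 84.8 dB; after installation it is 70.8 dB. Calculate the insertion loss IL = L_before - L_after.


Insertion loss = SPL without muffler - SPL with muffler
IL = 84.8 - 70.8 = 14 dB


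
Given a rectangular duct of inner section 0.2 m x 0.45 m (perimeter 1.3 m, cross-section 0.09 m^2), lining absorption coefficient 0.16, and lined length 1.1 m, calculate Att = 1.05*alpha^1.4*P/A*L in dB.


alpha^1.4 = 0.16^1.4 = 0.076872
Attenuation rate = 1.05 * alpha^1.4 * P / A
= 1.05 * 0.076872 * 1.3 / 0.09 = 1.16589 dB/m
Total Att = 1.16589 * 1.1 = 1.2825 dB


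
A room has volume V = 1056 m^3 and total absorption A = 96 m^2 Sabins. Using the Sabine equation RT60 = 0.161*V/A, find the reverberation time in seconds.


RT60 = 0.161 * 1056 / 96 = 1.771 s


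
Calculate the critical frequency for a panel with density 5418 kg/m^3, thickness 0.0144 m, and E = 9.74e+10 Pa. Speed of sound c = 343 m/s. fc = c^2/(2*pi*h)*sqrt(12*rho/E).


12*rho/E = 12*5418/9.74e+10 = 6.67515e-07
sqrt(12*rho/E) = sqrt(6.67515e-07) = 0.000817016
c^2/(2*pi*h) = 343^2/(2*pi*0.0144) = 1.30031e+06
fc = 1.30031e+06 * 0.000817016 = 1062.4 Hz


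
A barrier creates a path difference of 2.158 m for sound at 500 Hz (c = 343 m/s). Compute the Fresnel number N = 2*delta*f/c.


N = 2*delta*f/c = 2*delta/lambda, where lambda = c/f
lambda = 343 / 500 = 0.686 m
N = 2 * 2.158 / 0.686 = 6.2915


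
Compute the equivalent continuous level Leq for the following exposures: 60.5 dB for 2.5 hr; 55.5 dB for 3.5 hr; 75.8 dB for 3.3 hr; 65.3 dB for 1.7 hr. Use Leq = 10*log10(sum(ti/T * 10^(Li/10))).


T_total = 2.5 + 3.5 + 3.3 + 1.7 = 11.0 hr
(2.5/11.0) * 10^(60.5/10) = 255004
(3.5/11.0) * 10^(55.5/10) = 112895
(3.3/11.0) * 10^(75.8/10) = 1.14057e+07
(1.7/11.0) * 10^(65.3/10) = 523668
Sum = 255004 + 112895 + 1.14057e+07 + 523668 = 1.22973e+07
Leq = 10*log10(1.22973e+07) = 70.898 dB


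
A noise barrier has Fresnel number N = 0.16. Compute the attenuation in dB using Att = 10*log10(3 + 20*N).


3 + 20*N = 3 + 20*0.16 = 6.2
Att = 10*log10(6.2) = 7.9239 dB


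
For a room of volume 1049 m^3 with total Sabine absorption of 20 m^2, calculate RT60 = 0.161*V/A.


RT60 = 0.161 * 1049 / 20 = 8.4444 s


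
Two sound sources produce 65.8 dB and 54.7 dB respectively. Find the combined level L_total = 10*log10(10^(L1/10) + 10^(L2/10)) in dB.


10^(65.8/10) = 3.80189e+06
10^(54.7/10) = 295121
Sum = 3.80189e+06 + 295121 = 4.09701e+06
L_total = 10*log10(4.09701e+06) = 66.125 dB


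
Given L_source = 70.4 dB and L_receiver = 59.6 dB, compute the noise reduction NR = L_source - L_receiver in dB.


NR = L_source - L_receiver (difference between source and receiving room levels)
NR = 70.4 - 59.6 = 10.8 dB


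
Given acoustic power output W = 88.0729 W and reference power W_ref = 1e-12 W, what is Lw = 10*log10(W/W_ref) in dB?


W / W_ref = 88.0729 / 1e-12 = 8.80729e+13
Lw = 10 * log10(8.80729e+13) = 139.45 dB


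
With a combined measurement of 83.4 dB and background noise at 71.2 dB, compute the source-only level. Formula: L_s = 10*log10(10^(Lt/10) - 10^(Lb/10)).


10^(83.4/10) = 2.18776e+08
10^(71.2/10) = 1.31826e+07
Difference = 2.18776e+08 - 1.31826e+07 = 2.05593e+08
L_source = 10*log10(2.05593e+08) = 83.13 dB


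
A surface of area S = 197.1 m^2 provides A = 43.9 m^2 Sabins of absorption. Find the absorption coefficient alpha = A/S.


Absorption coefficient = absorbed power / incident power
alpha = A / S = 43.9 / 197.1 = 0.22273


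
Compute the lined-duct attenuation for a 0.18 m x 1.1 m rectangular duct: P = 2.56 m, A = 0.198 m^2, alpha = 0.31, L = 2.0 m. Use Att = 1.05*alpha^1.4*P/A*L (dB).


alpha^1.4 = 0.31^1.4 = 0.194047
Attenuation rate = 1.05 * alpha^1.4 * P / A
= 1.05 * 0.194047 * 2.56 / 0.198 = 2.63434 dB/m
Total Att = 2.63434 * 2.0 = 5.2687 dB


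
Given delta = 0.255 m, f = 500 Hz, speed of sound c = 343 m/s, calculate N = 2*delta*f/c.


N = 2*delta*f/c = 2*delta/lambda, where lambda = c/f
lambda = 343 / 500 = 0.686 m
N = 2 * 0.255 / 0.686 = 0.74344


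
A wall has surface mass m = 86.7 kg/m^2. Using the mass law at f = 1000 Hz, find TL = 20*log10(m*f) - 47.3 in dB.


m * f = 86.7 * 1000 = 86700
20*log10(86700) = 98.7604 dB
TL = 98.7604 - 47.3 = 51.46 dB


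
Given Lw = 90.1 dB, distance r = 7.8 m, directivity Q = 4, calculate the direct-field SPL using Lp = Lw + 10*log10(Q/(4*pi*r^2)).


4*pi*r^2 = 4*pi*7.8^2 = 764.538 m^2
Q / (4*pi*r^2) = 4 / 764.538 = 0.00523192
Lp = 90.1 + 10*log10(0.00523192) = 67.287 dB


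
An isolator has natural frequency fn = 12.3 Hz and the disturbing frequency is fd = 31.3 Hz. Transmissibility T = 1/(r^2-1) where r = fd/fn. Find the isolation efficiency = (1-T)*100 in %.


r = 31.3 / 12.3 = 2.54472
r^2 - 1 = 2.54472^2 - 1 = 5.4756
T = 1/5.4756 = 0.182628
Efficiency = (1 - 0.182628)*100 = 81.737 %


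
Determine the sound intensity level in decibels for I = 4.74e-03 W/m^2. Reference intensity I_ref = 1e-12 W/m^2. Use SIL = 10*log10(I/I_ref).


I / I_ref = 4.74e-03 / 1e-12 = 4.74e+09
SIL = 10 * log10(4.74e+09) = 96.758 dB


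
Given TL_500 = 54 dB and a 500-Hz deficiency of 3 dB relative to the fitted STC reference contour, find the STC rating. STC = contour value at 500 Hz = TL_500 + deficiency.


By ASTM E413, STC = value of the fitted reference contour at 500 Hz.
Contour value at 500 Hz = TL_500 + deficiency = 54 + 3 = 57
STC = 57


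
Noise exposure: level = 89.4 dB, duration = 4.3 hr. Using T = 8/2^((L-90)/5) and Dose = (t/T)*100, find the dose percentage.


T_allowed = 8 / 2^((89.4 - 90)/5) = 8.69388 hr
Dose = 4.3 / 8.69388 * 100 = 49.46 %


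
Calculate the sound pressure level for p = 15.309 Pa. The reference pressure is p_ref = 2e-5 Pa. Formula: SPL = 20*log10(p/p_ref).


p / p_ref = 15.309 / 2e-5 = 765450
SPL = 20 * log10(765450) = 117.68 dB


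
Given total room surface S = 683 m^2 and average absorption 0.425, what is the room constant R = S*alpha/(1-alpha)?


R = 683 * 0.425 / (1 - 0.425) = 504.83 m^2


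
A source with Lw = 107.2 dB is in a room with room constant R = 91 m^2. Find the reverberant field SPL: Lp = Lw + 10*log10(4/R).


4/R = 4/91 = 0.043956
Lp = 107.2 + 10*log10(0.043956) = 93.63 dB


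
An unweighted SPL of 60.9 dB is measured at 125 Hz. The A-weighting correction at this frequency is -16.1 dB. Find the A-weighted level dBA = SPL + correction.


A-weighting table: 125 Hz -> -16.1 dB correction
SPL_A = SPL + correction = 60.9 + (-16.1) = 44.8 dBA


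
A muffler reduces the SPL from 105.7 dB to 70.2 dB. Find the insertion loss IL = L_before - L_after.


Insertion loss = SPL without muffler - SPL with muffler
IL = 105.7 - 70.2 = 35.5 dB


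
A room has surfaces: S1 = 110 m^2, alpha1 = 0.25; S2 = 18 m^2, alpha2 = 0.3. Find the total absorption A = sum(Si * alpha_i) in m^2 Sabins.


110 * 0.25 = 27.5
18 * 0.3 = 5.4
A_total = 27.5 + 5.4 = 32.9 m^2


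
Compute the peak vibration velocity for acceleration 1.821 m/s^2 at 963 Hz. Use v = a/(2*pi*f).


omega = 2*pi*f = 2*pi*963 = 6050.71 rad/s
v = a / omega = 1.821 / 6050.71 = 0.00030096 m/s


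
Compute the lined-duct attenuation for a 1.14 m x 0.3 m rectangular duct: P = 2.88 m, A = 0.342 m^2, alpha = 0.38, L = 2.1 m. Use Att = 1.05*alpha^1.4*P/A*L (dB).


alpha^1.4 = 0.38^1.4 = 0.258046
Attenuation rate = 1.05 * alpha^1.4 * P / A
= 1.05 * 0.258046 * 2.88 / 0.342 = 2.28167 dB/m
Total Att = 2.28167 * 2.1 = 4.7915 dB


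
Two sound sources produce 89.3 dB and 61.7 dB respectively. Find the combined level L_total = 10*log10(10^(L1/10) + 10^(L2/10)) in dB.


10^(89.3/10) = 8.51138e+08
10^(61.7/10) = 1.47911e+06
Sum = 8.51138e+08 + 1.47911e+06 = 8.52617e+08
L_total = 10*log10(8.52617e+08) = 89.308 dB


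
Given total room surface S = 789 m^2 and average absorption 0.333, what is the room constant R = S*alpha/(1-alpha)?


R = 789 * 0.333 / (1 - 0.333) = 393.91 m^2


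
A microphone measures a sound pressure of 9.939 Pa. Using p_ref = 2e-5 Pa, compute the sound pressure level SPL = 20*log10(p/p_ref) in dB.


p / p_ref = 9.939 / 2e-5 = 496950
SPL = 20 * log10(496950) = 113.93 dB


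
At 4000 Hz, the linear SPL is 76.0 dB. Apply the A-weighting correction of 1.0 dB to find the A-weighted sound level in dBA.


A-weighting table: 4000 Hz -> 1.0 dB correction
SPL_A = SPL + correction = 76.0 + (1.0) = 77 dBA


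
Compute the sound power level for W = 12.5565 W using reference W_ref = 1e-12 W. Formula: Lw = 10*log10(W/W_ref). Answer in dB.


W / W_ref = 12.5565 / 1e-12 = 1.25565e+13
Lw = 10 * log10(1.25565e+13) = 130.99 dB


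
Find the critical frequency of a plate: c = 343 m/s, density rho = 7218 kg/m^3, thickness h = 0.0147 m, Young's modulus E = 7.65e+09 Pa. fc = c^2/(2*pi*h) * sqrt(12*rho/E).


12*rho/E = 12*7218/7.65e+09 = 1.13224e-05
sqrt(12*rho/E) = sqrt(1.13224e-05) = 0.00336488
c^2/(2*pi*h) = 343^2/(2*pi*0.0147) = 1.27377e+06
fc = 1.27377e+06 * 0.00336488 = 4286.1 Hz


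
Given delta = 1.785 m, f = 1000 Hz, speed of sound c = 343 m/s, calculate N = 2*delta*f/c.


N = 2*delta*f/c = 2*delta/lambda, where lambda = c/f
lambda = 343 / 1000 = 0.343 m
N = 2 * 1.785 / 0.343 = 10.408


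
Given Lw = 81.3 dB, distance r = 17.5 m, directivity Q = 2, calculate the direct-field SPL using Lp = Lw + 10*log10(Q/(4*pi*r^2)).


4*pi*r^2 = 4*pi*17.5^2 = 3848.45 m^2
Q / (4*pi*r^2) = 2 / 3848.45 = 0.00051969
Lp = 81.3 + 10*log10(0.00051969) = 48.457 dB


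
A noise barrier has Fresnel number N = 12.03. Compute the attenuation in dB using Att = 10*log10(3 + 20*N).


3 + 20*N = 3 + 20*12.03 = 243.6
Att = 10*log10(243.6) = 23.867 dB


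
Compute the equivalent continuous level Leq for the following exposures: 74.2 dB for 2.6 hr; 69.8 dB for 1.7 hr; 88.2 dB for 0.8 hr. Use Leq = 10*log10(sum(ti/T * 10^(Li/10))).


T_total = 2.6 + 1.7 + 0.8 = 5.1 hr
(2.6/5.1) * 10^(74.2/10) = 1.34092e+07
(1.7/5.1) * 10^(69.8/10) = 3.18331e+06
(0.8/5.1) * 10^(88.2/10) = 1.03638e+08
Sum = 1.34092e+07 + 3.18331e+06 + 1.03638e+08 = 1.20231e+08
Leq = 10*log10(1.20231e+08) = 80.8 dB


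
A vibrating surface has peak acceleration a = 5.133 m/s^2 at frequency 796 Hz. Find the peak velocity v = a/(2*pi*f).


omega = 2*pi*f = 2*pi*796 = 5001.42 rad/s
v = a / omega = 5.133 / 5001.42 = 0.0010263 m/s


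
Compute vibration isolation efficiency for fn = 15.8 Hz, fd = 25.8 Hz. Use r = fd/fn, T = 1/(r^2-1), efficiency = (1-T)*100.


r = 25.8 / 15.8 = 1.63291
r^2 - 1 = 1.63291^2 - 1 = 1.6664
T = 1/1.6664 = 0.600096
Efficiency = (1 - 0.600096)*100 = 39.99 %


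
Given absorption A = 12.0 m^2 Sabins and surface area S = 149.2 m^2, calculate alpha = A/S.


Absorption coefficient = absorbed power / incident power
alpha = A / S = 12.0 / 149.2 = 0.080429


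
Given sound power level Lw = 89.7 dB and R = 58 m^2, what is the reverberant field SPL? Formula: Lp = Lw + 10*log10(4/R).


4/R = 4/58 = 0.0689655
Lp = 89.7 + 10*log10(0.0689655) = 78.086 dB


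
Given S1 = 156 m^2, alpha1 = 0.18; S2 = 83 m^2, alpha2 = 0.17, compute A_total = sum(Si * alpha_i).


156 * 0.18 = 28.08
83 * 0.17 = 14.11
A_total = 28.08 + 14.11 = 42.19 m^2


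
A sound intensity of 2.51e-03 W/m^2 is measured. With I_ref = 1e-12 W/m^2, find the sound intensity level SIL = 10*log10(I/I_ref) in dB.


I / I_ref = 2.51e-03 / 1e-12 = 2.51e+09
SIL = 10 * log10(2.51e+09) = 93.997 dB


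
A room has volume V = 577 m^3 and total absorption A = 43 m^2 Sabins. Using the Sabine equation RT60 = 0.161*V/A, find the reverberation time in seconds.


RT60 = 0.161 * 577 / 43 = 2.1604 s


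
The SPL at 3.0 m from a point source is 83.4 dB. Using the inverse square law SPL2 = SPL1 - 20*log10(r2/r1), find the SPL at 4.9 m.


r2/r1 = 4.9/3.0 = 1.63333
Correction = 20*log10(1.63333) = 4.26148 dB
SPL2 = 83.4 - 4.26148 = 79.139 dB


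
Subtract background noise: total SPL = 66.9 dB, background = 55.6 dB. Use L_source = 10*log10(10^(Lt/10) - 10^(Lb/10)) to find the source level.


10^(66.9/10) = 4.89779e+06
10^(55.6/10) = 363078
Difference = 4.89779e+06 - 363078 = 4.53471e+06
L_source = 10*log10(4.53471e+06) = 66.565 dB


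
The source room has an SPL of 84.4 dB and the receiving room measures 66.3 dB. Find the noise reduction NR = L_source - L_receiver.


NR = L_source - L_receiver (difference between source and receiving room levels)
NR = 84.4 - 66.3 = 18.1 dB


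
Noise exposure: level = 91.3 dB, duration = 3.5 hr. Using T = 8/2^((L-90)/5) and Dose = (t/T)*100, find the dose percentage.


T_allowed = 8 / 2^((91.3 - 90)/5) = 6.6807 hr
Dose = 3.5 / 6.6807 * 100 = 52.39 %


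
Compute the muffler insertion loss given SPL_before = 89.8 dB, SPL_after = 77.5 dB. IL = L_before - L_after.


Insertion loss = SPL without muffler - SPL with muffler
IL = 89.8 - 77.5 = 12.3 dB


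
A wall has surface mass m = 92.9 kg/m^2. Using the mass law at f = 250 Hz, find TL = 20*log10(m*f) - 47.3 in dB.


m * f = 92.9 * 250 = 23225
20*log10(23225) = 87.3191 dB
TL = 87.3191 - 47.3 = 40.019 dB


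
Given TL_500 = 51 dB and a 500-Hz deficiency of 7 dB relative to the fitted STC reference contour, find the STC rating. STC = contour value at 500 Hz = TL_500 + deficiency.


By ASTM E413, STC = value of the fitted reference contour at 500 Hz.
Contour value at 500 Hz = TL_500 + deficiency = 51 + 7 = 58
STC = 58


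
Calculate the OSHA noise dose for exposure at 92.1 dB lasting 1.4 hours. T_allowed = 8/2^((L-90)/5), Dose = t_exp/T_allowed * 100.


T_allowed = 8 / 2^((92.1 - 90)/5) = 5.9794 hr
Dose = 1.4 / 5.9794 * 100 = 23.414 %


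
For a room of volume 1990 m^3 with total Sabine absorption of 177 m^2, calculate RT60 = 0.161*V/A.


RT60 = 0.161 * 1990 / 177 = 1.8101 s


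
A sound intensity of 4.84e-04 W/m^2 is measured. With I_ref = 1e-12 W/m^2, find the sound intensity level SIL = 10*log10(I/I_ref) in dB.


I / I_ref = 4.84e-04 / 1e-12 = 4.84e+08
SIL = 10 * log10(4.84e+08) = 86.848 dB


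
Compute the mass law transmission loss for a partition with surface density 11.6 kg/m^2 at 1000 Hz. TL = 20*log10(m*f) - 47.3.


m * f = 11.6 * 1000 = 11600
20*log10(11600) = 81.2892 dB
TL = 81.2892 - 47.3 = 33.989 dB


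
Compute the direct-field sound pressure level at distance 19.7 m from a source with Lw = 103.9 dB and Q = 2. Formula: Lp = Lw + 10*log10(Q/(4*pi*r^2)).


4*pi*r^2 = 4*pi*19.7^2 = 4876.88 m^2
Q / (4*pi*r^2) = 2 / 4876.88 = 0.000410098
Lp = 103.9 + 10*log10(0.000410098) = 70.029 dB


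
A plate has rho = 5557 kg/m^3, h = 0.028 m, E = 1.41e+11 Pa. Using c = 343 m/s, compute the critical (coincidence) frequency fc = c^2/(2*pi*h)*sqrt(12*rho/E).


12*rho/E = 12*5557/1.41e+11 = 4.72936e-07
sqrt(12*rho/E) = sqrt(4.72936e-07) = 0.000687703
c^2/(2*pi*h) = 343^2/(2*pi*0.028) = 668729
fc = 668729 * 0.000687703 = 459.89 Hz


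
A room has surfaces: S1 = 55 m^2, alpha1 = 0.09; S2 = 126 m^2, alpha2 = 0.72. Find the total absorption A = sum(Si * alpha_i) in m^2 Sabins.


55 * 0.09 = 4.95
126 * 0.72 = 90.72
A_total = 4.95 + 90.72 = 95.67 m^2


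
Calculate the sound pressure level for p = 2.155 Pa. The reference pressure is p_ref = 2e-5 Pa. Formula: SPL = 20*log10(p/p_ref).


p / p_ref = 2.155 / 2e-5 = 107750
SPL = 20 * log10(107750) = 100.65 dB


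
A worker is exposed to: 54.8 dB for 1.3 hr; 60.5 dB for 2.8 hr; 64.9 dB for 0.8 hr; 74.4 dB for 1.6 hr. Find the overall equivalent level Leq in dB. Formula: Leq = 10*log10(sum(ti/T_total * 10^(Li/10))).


T_total = 1.3 + 2.8 + 0.8 + 1.6 = 6.5 hr
(1.3/6.5) * 10^(54.8/10) = 60399
(2.8/6.5) * 10^(60.5/10) = 483331
(0.8/6.5) * 10^(64.9/10) = 380344
(1.6/6.5) * 10^(74.4/10) = 6.77964e+06
Sum = 60399 + 483331 + 380344 + 6.77964e+06 = 7.70371e+06
Leq = 10*log10(7.70371e+06) = 68.867 dB


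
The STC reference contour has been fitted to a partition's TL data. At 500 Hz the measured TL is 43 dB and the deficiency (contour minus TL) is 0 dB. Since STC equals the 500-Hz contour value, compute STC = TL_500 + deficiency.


By ASTM E413, STC = value of the fitted reference contour at 500 Hz.
Contour value at 500 Hz = TL_500 + deficiency = 43 + 0 = 43
STC = 43


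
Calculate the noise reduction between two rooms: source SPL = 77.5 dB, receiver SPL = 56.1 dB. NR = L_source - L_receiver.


NR = L_source - L_receiver (difference between source and receiving room levels)
NR = 77.5 - 56.1 = 21.4 dB


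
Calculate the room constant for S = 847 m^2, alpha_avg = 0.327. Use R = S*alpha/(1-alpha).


R = 847 * 0.327 / (1 - 0.327) = 411.54 m^2


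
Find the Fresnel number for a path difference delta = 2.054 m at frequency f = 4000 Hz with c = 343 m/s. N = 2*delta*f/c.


N = 2*delta*f/c = 2*delta/lambda, where lambda = c/f
lambda = 343 / 4000 = 0.08575 m
N = 2 * 2.054 / 0.08575 = 47.907


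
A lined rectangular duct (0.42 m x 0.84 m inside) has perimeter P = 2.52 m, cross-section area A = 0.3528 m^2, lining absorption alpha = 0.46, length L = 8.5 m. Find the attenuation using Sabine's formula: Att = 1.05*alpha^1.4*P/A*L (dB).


alpha^1.4 = 0.46^1.4 = 0.337179
Attenuation rate = 1.05 * alpha^1.4 * P / A
= 1.05 * 0.337179 * 2.52 / 0.3528 = 2.52884 dB/m
Total Att = 2.52884 * 8.5 = 21.495 dB


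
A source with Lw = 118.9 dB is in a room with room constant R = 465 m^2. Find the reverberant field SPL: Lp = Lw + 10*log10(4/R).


4/R = 4/465 = 0.00860215
Lp = 118.9 + 10*log10(0.00860215) = 98.246 dB


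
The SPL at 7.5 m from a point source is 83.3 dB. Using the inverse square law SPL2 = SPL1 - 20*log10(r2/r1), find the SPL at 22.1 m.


r2/r1 = 22.1/7.5 = 2.94667
Correction = 20*log10(2.94667) = 9.38663 dB
SPL2 = 83.3 - 9.38663 = 73.913 dB


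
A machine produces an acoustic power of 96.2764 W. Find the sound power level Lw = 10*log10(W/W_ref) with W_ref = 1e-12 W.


W / W_ref = 96.2764 / 1e-12 = 9.62764e+13
Lw = 10 * log10(9.62764e+13) = 139.84 dB


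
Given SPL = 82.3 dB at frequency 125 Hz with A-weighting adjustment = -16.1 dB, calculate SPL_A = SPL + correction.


A-weighting table: 125 Hz -> -16.1 dB correction
SPL_A = SPL + correction = 82.3 + (-16.1) = 66.2 dBA


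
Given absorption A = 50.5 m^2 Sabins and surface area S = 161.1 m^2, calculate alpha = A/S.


Absorption coefficient = absorbed power / incident power
alpha = A / S = 50.5 / 161.1 = 0.31347


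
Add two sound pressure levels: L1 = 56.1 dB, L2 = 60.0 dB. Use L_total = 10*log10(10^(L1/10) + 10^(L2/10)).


10^(56.1/10) = 407380
10^(60.0/10) = 1e+06
Sum = 407380 + 1e+06 = 1.40738e+06
L_total = 10*log10(1.40738e+06) = 61.484 dB


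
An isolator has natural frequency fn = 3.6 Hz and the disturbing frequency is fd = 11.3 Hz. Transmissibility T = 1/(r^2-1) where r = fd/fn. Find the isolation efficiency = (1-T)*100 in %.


r = 11.3 / 3.6 = 3.13889
r^2 - 1 = 3.13889^2 - 1 = 8.85263
T = 1/8.85263 = 0.112961
Efficiency = (1 - 0.112961)*100 = 88.704 %


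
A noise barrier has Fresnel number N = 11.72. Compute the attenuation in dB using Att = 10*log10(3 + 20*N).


3 + 20*N = 3 + 20*11.72 = 237.4
Att = 10*log10(237.4) = 23.755 dB


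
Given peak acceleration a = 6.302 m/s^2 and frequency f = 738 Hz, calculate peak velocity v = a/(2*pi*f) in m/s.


omega = 2*pi*f = 2*pi*738 = 4636.99 rad/s
v = a / omega = 6.302 / 4636.99 = 0.0013591 m/s


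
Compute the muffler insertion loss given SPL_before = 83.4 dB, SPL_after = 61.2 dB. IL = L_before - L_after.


Insertion loss = SPL without muffler - SPL with muffler
IL = 83.4 - 61.2 = 22.2 dB


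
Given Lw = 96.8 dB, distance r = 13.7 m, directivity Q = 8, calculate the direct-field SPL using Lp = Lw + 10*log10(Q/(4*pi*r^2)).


4*pi*r^2 = 4*pi*13.7^2 = 2358.58 m^2
Q / (4*pi*r^2) = 8 / 2358.58 = 0.00339187
Lp = 96.8 + 10*log10(0.00339187) = 72.104 dB


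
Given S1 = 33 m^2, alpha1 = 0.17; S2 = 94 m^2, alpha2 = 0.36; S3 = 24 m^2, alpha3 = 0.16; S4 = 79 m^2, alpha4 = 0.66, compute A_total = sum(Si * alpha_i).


33 * 0.17 = 5.61
94 * 0.36 = 33.84
24 * 0.16 = 3.84
79 * 0.66 = 52.14
A_total = 5.61 + 33.84 + 3.84 + 52.14 = 95.43 m^2


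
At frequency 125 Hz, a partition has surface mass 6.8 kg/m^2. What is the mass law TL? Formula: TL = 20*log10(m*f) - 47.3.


m * f = 6.8 * 125 = 850
20*log10(850) = 58.5884 dB
TL = 58.5884 - 47.3 = 11.288 dB


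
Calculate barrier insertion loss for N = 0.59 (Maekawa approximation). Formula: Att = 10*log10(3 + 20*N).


3 + 20*N = 3 + 20*0.59 = 14.8
Att = 10*log10(14.8) = 11.703 dB


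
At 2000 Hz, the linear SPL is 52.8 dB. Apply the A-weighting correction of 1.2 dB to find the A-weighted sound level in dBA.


A-weighting table: 2000 Hz -> 1.2 dB correction
SPL_A = SPL + correction = 52.8 + (1.2) = 54 dBA


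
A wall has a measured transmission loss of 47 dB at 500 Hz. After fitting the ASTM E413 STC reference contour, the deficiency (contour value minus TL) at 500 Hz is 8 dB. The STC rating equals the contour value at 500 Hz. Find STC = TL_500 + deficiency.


By ASTM E413, STC = value of the fitted reference contour at 500 Hz.
Contour value at 500 Hz = TL_500 + deficiency = 47 + 8 = 55
STC = 55


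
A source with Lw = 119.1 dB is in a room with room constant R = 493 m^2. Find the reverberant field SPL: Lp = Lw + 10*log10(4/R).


4/R = 4/493 = 0.00811359
Lp = 119.1 + 10*log10(0.00811359) = 98.192 dB


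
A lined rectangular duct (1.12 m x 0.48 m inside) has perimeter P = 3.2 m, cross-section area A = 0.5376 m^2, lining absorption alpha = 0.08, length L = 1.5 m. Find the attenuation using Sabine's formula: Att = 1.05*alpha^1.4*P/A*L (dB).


alpha^1.4 = 0.08^1.4 = 0.029129
Attenuation rate = 1.05 * alpha^1.4 * P / A
= 1.05 * 0.029129 * 3.2 / 0.5376 = 0.182056 dB/m
Total Att = 0.182056 * 1.5 = 0.27308 dB


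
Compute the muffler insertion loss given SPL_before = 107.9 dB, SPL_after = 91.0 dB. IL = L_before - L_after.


Insertion loss = SPL without muffler - SPL with muffler
IL = 107.9 - 91.0 = 16.9 dB


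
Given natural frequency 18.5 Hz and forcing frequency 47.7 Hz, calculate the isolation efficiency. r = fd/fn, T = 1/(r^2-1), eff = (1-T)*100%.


r = 47.7 / 18.5 = 2.57838
r^2 - 1 = 2.57838^2 - 1 = 5.64804
T = 1/5.64804 = 0.177053
Efficiency = (1 - 0.177053)*100 = 82.295 %


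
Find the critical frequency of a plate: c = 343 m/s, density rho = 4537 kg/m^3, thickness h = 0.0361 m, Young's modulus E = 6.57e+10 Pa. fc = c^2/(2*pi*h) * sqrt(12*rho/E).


12*rho/E = 12*4537/6.57e+10 = 8.28676e-07
sqrt(12*rho/E) = sqrt(8.28676e-07) = 0.000910316
c^2/(2*pi*h) = 343^2/(2*pi*0.0361) = 518682
fc = 518682 * 0.000910316 = 472.16 Hz


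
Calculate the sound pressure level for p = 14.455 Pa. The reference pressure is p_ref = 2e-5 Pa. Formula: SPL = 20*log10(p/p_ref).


p / p_ref = 14.455 / 2e-5 = 722750
SPL = 20 * log10(722750) = 117.18 dB


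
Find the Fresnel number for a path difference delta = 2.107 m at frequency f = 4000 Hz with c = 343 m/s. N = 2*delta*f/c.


N = 2*delta*f/c = 2*delta/lambda, where lambda = c/f
lambda = 343 / 4000 = 0.08575 m
N = 2 * 2.107 / 0.08575 = 49.143


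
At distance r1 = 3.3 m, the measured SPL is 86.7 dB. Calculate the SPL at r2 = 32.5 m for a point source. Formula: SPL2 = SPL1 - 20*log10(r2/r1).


r2/r1 = 32.5/3.3 = 9.84848
Correction = 20*log10(9.84848) = 19.8674 dB
SPL2 = 86.7 - 19.8674 = 66.833 dB


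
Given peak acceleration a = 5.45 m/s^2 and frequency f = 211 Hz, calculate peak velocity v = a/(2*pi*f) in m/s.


omega = 2*pi*f = 2*pi*211 = 1325.75 rad/s
v = a / omega = 5.45 / 1325.75 = 0.0041109 m/s


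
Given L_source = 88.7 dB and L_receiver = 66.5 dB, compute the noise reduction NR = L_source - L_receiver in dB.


NR = L_source - L_receiver (difference between source and receiving room levels)
NR = 88.7 - 66.5 = 22.2 dB


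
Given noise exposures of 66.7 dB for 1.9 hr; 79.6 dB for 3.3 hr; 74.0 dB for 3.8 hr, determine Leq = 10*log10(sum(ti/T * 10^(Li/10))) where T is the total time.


T_total = 1.9 + 3.3 + 3.8 = 9.0 hr
(1.9/9.0) * 10^(66.7/10) = 987441
(3.3/9.0) * 10^(79.6/10) = 3.34404e+07
(3.8/9.0) * 10^(74.0/10) = 1.06057e+07
Sum = 987441 + 3.34404e+07 + 1.06057e+07 = 4.50335e+07
Leq = 10*log10(4.50335e+07) = 76.535 dB


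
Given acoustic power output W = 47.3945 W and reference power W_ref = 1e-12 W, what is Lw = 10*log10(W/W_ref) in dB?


W / W_ref = 47.3945 / 1e-12 = 4.73945e+13
Lw = 10 * log10(4.73945e+13) = 136.76 dB


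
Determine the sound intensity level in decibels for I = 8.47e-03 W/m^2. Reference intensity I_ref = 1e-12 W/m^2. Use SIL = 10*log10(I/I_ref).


I / I_ref = 8.47e-03 / 1e-12 = 8.47e+09
SIL = 10 * log10(8.47e+09) = 99.279 dB


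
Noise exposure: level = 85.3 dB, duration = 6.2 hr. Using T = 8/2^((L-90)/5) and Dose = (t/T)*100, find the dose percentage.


T_allowed = 8 / 2^((85.3 - 90)/5) = 15.3482 hr
Dose = 6.2 / 15.3482 * 100 = 40.396 %


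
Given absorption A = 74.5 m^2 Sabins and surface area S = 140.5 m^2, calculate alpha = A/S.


Absorption coefficient = absorbed power / incident power
alpha = A / S = 74.5 / 140.5 = 0.53025


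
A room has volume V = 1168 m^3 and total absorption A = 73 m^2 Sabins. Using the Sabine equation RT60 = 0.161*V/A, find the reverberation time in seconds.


RT60 = 0.161 * 1168 / 73 = 2.576 s


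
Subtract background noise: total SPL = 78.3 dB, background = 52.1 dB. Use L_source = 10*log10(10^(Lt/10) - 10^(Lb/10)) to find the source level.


10^(78.3/10) = 6.76083e+07
10^(52.1/10) = 162181
Difference = 6.76083e+07 - 162181 = 6.74461e+07
L_source = 10*log10(6.74461e+07) = 78.29 dB


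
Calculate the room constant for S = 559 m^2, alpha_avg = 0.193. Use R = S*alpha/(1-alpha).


R = 559 * 0.193 / (1 - 0.193) = 133.69 m^2


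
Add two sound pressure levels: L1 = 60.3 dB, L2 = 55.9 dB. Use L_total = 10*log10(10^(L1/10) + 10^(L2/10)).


10^(60.3/10) = 1.07152e+06
10^(55.9/10) = 389045
Sum = 1.07152e+06 + 389045 = 1.46056e+06
L_total = 10*log10(1.46056e+06) = 61.645 dB


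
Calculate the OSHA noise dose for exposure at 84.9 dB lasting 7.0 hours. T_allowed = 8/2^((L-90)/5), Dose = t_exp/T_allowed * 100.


T_allowed = 8 / 2^((84.9 - 90)/5) = 16.2234 hr
Dose = 7.0 / 16.2234 * 100 = 43.148 %


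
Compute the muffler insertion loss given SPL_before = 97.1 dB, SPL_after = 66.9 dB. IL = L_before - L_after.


Insertion loss = SPL without muffler - SPL with muffler
IL = 97.1 - 66.9 = 30.2 dB


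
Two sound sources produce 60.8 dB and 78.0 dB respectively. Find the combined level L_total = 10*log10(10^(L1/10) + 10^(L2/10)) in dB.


10^(60.8/10) = 1.20226e+06
10^(78.0/10) = 6.30957e+07
Sum = 1.20226e+06 + 6.30957e+07 = 6.4298e+07
L_total = 10*log10(6.4298e+07) = 78.082 dB


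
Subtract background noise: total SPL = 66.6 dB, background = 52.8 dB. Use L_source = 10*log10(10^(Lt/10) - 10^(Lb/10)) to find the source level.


10^(66.6/10) = 4.57088e+06
10^(52.8/10) = 190546
Difference = 4.57088e+06 - 190546 = 4.38033e+06
L_source = 10*log10(4.38033e+06) = 66.415 dB


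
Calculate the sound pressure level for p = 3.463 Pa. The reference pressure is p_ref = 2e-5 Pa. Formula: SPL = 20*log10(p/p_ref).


p / p_ref = 3.463 / 2e-5 = 173150
SPL = 20 * log10(173150) = 104.77 dB


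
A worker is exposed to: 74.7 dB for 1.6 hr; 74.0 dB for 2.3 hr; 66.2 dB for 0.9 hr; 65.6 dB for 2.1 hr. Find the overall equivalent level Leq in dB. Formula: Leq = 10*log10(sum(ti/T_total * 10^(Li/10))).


T_total = 1.6 + 2.3 + 0.9 + 2.1 = 6.9 hr
(1.6/6.9) * 10^(74.7/10) = 6.84338e+06
(2.3/6.9) * 10^(74.0/10) = 8.37295e+06
(0.9/6.9) * 10^(66.2/10) = 543743
(2.1/6.9) * 10^(65.6/10) = 1.10502e+06
Sum = 6.84338e+06 + 8.37295e+06 + 543743 + 1.10502e+06 = 1.68651e+07
Leq = 10*log10(1.68651e+07) = 72.27 dB


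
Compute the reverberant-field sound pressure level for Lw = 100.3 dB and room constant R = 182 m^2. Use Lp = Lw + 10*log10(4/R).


4/R = 4/182 = 0.021978
Lp = 100.3 + 10*log10(0.021978) = 83.72 dB


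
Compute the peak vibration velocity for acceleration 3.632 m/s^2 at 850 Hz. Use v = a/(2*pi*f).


omega = 2*pi*f = 2*pi*850 = 5340.71 rad/s
v = a / omega = 3.632 / 5340.71 = 0.00068006 m/s


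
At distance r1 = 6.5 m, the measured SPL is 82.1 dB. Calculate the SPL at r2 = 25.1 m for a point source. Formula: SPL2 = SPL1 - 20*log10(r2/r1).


r2/r1 = 25.1/6.5 = 3.86154
Correction = 20*log10(3.86154) = 11.7352 dB
SPL2 = 82.1 - 11.7352 = 70.365 dB


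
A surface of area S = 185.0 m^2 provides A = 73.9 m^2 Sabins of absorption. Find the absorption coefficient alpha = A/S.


Absorption coefficient = absorbed power / incident power
alpha = A / S = 73.9 / 185.0 = 0.39946


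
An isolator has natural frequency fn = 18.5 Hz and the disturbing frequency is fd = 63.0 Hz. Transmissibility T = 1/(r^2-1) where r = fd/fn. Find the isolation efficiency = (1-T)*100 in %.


r = 63.0 / 18.5 = 3.40541
r^2 - 1 = 3.40541^2 - 1 = 10.5968
T = 1/10.5968 = 0.0943681
Efficiency = (1 - 0.0943681)*100 = 90.563 %


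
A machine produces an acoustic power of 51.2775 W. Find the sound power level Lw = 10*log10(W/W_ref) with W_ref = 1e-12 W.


W / W_ref = 51.2775 / 1e-12 = 5.12775e+13
Lw = 10 * log10(5.12775e+13) = 137.1 dB


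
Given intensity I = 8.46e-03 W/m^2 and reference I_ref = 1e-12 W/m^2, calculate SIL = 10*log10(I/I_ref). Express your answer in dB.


I / I_ref = 8.46e-03 / 1e-12 = 8.46e+09
SIL = 10 * log10(8.46e+09) = 99.274 dB


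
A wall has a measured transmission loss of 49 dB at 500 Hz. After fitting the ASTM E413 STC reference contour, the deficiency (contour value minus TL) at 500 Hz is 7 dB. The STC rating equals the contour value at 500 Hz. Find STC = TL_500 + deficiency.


By ASTM E413, STC = value of the fitted reference contour at 500 Hz.
Contour value at 500 Hz = TL_500 + deficiency = 49 + 7 = 56
STC = 56


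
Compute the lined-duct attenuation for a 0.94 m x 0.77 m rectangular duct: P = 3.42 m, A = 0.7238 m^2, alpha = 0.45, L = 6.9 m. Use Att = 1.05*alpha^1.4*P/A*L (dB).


alpha^1.4 = 0.45^1.4 = 0.326962
Attenuation rate = 1.05 * alpha^1.4 * P / A
= 1.05 * 0.326962 * 3.42 / 0.7238 = 1.62216 dB/m
Total Att = 1.62216 * 6.9 = 11.193 dB


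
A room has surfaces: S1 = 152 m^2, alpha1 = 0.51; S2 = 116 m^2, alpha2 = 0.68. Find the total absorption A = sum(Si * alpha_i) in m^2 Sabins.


152 * 0.51 = 77.52
116 * 0.68 = 78.88
A_total = 77.52 + 78.88 = 156.4 m^2


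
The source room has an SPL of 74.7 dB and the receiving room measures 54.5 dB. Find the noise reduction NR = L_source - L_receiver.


NR = L_source - L_receiver (difference between source and receiving room levels)
NR = 74.7 - 54.5 = 20.2 dB


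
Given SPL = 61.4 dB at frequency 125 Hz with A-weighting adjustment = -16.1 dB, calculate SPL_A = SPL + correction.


A-weighting table: 125 Hz -> -16.1 dB correction
SPL_A = SPL + correction = 61.4 + (-16.1) = 45.3 dBA


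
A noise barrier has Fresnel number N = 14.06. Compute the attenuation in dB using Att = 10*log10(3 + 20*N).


3 + 20*N = 3 + 20*14.06 = 284.2
Att = 10*log10(284.2) = 24.536 dB


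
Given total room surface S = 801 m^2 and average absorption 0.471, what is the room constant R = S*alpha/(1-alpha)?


R = 801 * 0.471 / (1 - 0.471) = 713.18 m^2


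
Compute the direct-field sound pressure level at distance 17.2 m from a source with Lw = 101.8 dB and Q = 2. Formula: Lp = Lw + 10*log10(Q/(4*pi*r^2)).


4*pi*r^2 = 4*pi*17.2^2 = 3717.64 m^2
Q / (4*pi*r^2) = 2 / 3717.64 = 0.000537976
Lp = 101.8 + 10*log10(0.000537976) = 69.108 dB


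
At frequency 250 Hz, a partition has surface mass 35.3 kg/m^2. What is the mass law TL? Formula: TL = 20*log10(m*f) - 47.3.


m * f = 35.3 * 250 = 8825
20*log10(8825) = 78.9143 dB
TL = 78.9143 - 47.3 = 31.614 dB


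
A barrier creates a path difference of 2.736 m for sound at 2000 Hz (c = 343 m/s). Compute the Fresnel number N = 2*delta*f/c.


N = 2*delta*f/c = 2*delta/lambda, where lambda = c/f
lambda = 343 / 2000 = 0.1715 m
N = 2 * 2.736 / 0.1715 = 31.907


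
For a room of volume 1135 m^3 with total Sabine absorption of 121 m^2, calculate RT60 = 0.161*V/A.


RT60 = 0.161 * 1135 / 121 = 1.5102 s


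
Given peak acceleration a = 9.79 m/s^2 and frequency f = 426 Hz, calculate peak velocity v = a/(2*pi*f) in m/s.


omega = 2*pi*f = 2*pi*426 = 2676.64 rad/s
v = a / omega = 9.79 / 2676.64 = 0.0036576 m/s


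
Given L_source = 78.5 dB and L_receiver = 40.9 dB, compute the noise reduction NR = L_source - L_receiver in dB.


NR = L_source - L_receiver (difference between source and receiving room levels)
NR = 78.5 - 40.9 = 37.6 dB


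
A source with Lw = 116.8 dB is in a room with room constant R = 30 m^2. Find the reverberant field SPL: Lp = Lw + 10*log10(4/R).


4/R = 4/30 = 0.133333
Lp = 116.8 + 10*log10(0.133333) = 108.05 dB
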